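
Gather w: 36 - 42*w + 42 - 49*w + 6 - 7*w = 84 - 98*w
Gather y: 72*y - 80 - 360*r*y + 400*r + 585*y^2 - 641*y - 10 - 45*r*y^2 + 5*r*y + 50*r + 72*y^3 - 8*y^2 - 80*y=450*r + 72*y^3 + y^2*(577 - 45*r) + y*(-355*r - 649) - 90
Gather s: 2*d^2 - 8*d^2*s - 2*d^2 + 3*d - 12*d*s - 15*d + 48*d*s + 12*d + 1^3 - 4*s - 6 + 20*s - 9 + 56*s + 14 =s*(-8*d^2 + 36*d + 72)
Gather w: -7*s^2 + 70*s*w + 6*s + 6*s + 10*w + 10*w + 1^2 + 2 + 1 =-7*s^2 + 12*s + w*(70*s + 20) + 4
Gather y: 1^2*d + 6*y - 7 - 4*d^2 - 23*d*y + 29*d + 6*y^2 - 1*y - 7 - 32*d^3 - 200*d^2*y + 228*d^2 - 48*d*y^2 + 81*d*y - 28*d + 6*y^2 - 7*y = -32*d^3 + 224*d^2 + 2*d + y^2*(12 - 48*d) + y*(-200*d^2 + 58*d - 2) - 14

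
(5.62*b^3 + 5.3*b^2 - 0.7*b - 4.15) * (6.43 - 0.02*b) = -0.1124*b^4 + 36.0306*b^3 + 34.093*b^2 - 4.418*b - 26.6845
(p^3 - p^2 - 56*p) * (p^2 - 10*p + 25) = p^5 - 11*p^4 - 21*p^3 + 535*p^2 - 1400*p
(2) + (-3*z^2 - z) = -3*z^2 - z + 2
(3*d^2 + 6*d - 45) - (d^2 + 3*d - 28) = 2*d^2 + 3*d - 17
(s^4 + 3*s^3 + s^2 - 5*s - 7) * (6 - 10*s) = -10*s^5 - 24*s^4 + 8*s^3 + 56*s^2 + 40*s - 42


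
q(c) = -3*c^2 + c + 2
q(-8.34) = -215.01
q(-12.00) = -442.00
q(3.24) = -26.25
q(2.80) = -18.72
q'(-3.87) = 24.22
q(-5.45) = -92.56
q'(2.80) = -15.80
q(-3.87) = -46.80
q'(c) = 1 - 6*c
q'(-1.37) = 9.22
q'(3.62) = -20.72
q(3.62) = -33.69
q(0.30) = 2.03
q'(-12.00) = 73.00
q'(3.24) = -18.44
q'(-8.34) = 51.04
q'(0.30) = -0.80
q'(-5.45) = 33.70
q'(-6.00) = 37.00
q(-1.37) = -5.00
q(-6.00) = -112.00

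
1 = 1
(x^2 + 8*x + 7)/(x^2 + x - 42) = (x + 1)/(x - 6)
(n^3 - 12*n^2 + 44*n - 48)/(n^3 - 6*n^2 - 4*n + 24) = (n - 4)/(n + 2)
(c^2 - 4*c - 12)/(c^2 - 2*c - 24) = (c + 2)/(c + 4)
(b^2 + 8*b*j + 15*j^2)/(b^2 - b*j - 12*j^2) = (b + 5*j)/(b - 4*j)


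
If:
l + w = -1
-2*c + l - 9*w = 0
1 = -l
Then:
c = -1/2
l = -1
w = 0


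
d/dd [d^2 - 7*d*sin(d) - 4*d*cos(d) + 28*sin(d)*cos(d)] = 4*d*sin(d) - 7*d*cos(d) + 2*d - 7*sin(d) - 4*cos(d) + 28*cos(2*d)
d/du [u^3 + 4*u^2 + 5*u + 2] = 3*u^2 + 8*u + 5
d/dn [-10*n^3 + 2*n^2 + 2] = 2*n*(2 - 15*n)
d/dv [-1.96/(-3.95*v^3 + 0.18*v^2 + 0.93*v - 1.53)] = (-23.226*v^2 + 0.7056*v + 1.8228)/(3.95*v^3 - 0.18*v^2 - 0.93*v + 1.53)^2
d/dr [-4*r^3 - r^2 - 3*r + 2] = -12*r^2 - 2*r - 3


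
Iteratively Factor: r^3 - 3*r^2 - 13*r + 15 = (r + 3)*(r^2 - 6*r + 5) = (r - 5)*(r + 3)*(r - 1)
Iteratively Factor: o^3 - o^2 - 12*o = (o)*(o^2 - o - 12) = o*(o + 3)*(o - 4)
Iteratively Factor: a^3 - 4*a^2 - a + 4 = (a - 4)*(a^2 - 1) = (a - 4)*(a + 1)*(a - 1)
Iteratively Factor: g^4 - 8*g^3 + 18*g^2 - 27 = (g - 3)*(g^3 - 5*g^2 + 3*g + 9) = (g - 3)^2*(g^2 - 2*g - 3) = (g - 3)^2*(g + 1)*(g - 3)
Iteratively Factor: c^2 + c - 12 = (c + 4)*(c - 3)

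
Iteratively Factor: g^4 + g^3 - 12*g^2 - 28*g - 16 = (g + 1)*(g^3 - 12*g - 16) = (g + 1)*(g + 2)*(g^2 - 2*g - 8) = (g - 4)*(g + 1)*(g + 2)*(g + 2)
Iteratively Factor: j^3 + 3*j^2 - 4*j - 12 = (j + 2)*(j^2 + j - 6) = (j + 2)*(j + 3)*(j - 2)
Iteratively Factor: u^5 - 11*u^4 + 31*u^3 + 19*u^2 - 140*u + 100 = (u - 1)*(u^4 - 10*u^3 + 21*u^2 + 40*u - 100) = (u - 5)*(u - 1)*(u^3 - 5*u^2 - 4*u + 20) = (u - 5)*(u - 2)*(u - 1)*(u^2 - 3*u - 10) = (u - 5)^2*(u - 2)*(u - 1)*(u + 2)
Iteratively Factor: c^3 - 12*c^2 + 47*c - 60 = (c - 5)*(c^2 - 7*c + 12) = (c - 5)*(c - 3)*(c - 4)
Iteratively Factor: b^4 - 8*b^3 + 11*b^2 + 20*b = (b)*(b^3 - 8*b^2 + 11*b + 20) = b*(b - 4)*(b^2 - 4*b - 5) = b*(b - 4)*(b + 1)*(b - 5)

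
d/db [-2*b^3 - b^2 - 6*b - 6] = -6*b^2 - 2*b - 6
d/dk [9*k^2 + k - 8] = 18*k + 1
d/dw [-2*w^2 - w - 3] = -4*w - 1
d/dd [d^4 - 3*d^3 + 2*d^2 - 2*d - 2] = 4*d^3 - 9*d^2 + 4*d - 2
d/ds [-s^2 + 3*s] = 3 - 2*s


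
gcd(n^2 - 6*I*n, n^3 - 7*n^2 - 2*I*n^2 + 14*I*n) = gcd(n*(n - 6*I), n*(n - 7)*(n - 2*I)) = n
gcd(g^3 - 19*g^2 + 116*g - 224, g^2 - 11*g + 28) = g^2 - 11*g + 28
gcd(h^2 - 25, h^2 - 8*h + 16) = 1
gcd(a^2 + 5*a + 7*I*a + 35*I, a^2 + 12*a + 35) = a + 5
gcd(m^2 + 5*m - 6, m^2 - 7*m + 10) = 1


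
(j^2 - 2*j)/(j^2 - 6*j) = (j - 2)/(j - 6)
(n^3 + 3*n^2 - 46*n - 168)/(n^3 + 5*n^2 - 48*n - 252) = (n + 4)/(n + 6)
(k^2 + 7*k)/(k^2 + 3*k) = (k + 7)/(k + 3)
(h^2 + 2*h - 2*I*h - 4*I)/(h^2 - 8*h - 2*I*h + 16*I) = (h + 2)/(h - 8)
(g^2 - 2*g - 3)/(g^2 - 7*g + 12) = (g + 1)/(g - 4)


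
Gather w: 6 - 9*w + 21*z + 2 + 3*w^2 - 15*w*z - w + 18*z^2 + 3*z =3*w^2 + w*(-15*z - 10) + 18*z^2 + 24*z + 8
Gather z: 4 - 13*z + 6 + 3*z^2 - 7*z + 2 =3*z^2 - 20*z + 12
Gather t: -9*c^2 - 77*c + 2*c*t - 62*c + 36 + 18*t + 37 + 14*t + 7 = -9*c^2 - 139*c + t*(2*c + 32) + 80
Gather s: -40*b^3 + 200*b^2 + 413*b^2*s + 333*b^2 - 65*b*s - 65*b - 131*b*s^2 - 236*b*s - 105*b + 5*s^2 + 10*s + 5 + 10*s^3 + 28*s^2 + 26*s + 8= -40*b^3 + 533*b^2 - 170*b + 10*s^3 + s^2*(33 - 131*b) + s*(413*b^2 - 301*b + 36) + 13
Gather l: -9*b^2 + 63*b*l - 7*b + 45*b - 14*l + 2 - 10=-9*b^2 + 38*b + l*(63*b - 14) - 8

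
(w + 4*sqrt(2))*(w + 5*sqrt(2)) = w^2 + 9*sqrt(2)*w + 40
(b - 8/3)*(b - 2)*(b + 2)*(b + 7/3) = b^4 - b^3/3 - 92*b^2/9 + 4*b/3 + 224/9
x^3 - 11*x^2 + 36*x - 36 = (x - 6)*(x - 3)*(x - 2)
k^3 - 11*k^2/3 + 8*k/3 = k*(k - 8/3)*(k - 1)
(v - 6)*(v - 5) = v^2 - 11*v + 30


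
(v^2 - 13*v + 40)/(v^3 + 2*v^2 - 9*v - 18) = (v^2 - 13*v + 40)/(v^3 + 2*v^2 - 9*v - 18)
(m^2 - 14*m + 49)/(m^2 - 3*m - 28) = (m - 7)/(m + 4)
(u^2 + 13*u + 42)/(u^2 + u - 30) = (u + 7)/(u - 5)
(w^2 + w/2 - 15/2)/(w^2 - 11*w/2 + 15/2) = (w + 3)/(w - 3)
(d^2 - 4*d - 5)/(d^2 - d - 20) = (d + 1)/(d + 4)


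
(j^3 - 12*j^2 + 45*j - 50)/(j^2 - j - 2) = (j^2 - 10*j + 25)/(j + 1)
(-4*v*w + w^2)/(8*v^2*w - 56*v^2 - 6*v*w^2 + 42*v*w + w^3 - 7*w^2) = -w/(2*v*w - 14*v - w^2 + 7*w)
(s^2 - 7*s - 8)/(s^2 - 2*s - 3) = (s - 8)/(s - 3)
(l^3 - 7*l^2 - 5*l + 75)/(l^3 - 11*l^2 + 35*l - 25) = (l + 3)/(l - 1)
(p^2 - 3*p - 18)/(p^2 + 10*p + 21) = (p - 6)/(p + 7)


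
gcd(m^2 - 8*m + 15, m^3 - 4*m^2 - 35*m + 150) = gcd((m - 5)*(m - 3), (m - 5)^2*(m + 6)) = m - 5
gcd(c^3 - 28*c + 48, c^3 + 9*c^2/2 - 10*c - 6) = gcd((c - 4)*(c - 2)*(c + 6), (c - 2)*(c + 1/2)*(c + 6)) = c^2 + 4*c - 12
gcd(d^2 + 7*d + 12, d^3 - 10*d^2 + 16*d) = 1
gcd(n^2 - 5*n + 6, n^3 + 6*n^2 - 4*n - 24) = n - 2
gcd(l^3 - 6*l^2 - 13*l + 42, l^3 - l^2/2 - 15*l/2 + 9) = l^2 + l - 6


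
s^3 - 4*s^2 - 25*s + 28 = (s - 7)*(s - 1)*(s + 4)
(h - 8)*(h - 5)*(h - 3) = h^3 - 16*h^2 + 79*h - 120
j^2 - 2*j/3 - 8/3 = (j - 2)*(j + 4/3)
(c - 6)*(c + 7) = c^2 + c - 42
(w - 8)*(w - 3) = w^2 - 11*w + 24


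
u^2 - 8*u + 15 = (u - 5)*(u - 3)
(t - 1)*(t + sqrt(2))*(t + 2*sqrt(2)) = t^3 - t^2 + 3*sqrt(2)*t^2 - 3*sqrt(2)*t + 4*t - 4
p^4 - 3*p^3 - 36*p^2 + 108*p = p*(p - 6)*(p - 3)*(p + 6)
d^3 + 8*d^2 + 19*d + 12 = (d + 1)*(d + 3)*(d + 4)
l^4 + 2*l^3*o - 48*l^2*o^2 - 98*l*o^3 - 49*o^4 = (l - 7*o)*(l + o)^2*(l + 7*o)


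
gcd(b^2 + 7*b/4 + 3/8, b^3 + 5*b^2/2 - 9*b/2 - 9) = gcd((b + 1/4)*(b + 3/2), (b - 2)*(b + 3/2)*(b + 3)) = b + 3/2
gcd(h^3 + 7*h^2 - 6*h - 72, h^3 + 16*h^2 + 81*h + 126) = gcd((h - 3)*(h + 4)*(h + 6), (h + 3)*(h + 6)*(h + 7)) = h + 6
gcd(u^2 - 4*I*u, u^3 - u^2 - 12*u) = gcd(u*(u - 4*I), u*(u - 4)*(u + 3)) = u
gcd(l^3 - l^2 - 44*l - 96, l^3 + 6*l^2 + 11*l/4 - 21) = l + 4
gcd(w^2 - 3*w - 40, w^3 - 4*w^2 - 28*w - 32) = w - 8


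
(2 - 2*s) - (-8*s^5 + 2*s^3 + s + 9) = 8*s^5 - 2*s^3 - 3*s - 7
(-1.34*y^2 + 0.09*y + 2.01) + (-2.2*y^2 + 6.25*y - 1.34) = -3.54*y^2 + 6.34*y + 0.67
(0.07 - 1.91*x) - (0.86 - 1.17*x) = -0.74*x - 0.79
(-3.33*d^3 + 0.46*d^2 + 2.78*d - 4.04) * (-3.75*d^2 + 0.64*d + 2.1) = 12.4875*d^5 - 3.8562*d^4 - 17.1236*d^3 + 17.8952*d^2 + 3.2524*d - 8.484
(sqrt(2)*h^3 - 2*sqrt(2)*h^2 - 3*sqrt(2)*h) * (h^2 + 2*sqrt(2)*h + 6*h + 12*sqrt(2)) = sqrt(2)*h^5 + 4*h^4 + 4*sqrt(2)*h^4 - 15*sqrt(2)*h^3 + 16*h^3 - 60*h^2 - 18*sqrt(2)*h^2 - 72*h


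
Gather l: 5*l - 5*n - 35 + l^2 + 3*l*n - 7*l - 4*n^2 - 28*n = l^2 + l*(3*n - 2) - 4*n^2 - 33*n - 35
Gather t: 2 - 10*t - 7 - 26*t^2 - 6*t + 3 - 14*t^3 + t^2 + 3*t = -14*t^3 - 25*t^2 - 13*t - 2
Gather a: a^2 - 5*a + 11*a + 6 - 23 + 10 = a^2 + 6*a - 7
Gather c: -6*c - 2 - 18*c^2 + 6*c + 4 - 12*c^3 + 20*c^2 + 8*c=-12*c^3 + 2*c^2 + 8*c + 2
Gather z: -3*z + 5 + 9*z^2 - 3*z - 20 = 9*z^2 - 6*z - 15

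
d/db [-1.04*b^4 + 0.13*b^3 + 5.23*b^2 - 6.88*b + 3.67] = -4.16*b^3 + 0.39*b^2 + 10.46*b - 6.88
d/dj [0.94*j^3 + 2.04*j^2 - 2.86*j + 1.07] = 2.82*j^2 + 4.08*j - 2.86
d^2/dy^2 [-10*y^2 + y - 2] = -20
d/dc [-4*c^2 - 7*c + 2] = -8*c - 7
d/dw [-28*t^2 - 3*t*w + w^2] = -3*t + 2*w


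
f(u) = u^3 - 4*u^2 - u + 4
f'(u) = 3*u^2 - 8*u - 1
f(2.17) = -6.79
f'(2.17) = -4.23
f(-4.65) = -178.38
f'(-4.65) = 101.07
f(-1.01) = -0.10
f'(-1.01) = 10.14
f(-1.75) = -11.86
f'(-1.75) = 22.19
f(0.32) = 3.30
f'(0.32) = -3.25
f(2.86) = -8.18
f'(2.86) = 0.66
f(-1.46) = -6.18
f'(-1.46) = 17.07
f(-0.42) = 3.64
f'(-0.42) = 2.89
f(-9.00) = -1040.00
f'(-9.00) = 314.00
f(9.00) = 400.00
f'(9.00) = 170.00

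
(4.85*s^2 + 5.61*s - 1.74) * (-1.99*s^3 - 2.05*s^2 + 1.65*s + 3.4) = -9.6515*s^5 - 21.1064*s^4 - 0.0353999999999992*s^3 + 29.3135*s^2 + 16.203*s - 5.916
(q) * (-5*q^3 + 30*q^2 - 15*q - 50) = -5*q^4 + 30*q^3 - 15*q^2 - 50*q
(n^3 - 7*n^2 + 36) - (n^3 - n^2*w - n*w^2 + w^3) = n^2*w - 7*n^2 + n*w^2 - w^3 + 36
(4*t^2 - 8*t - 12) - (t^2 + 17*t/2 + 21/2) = 3*t^2 - 33*t/2 - 45/2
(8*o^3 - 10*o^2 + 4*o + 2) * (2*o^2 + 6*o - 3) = 16*o^5 + 28*o^4 - 76*o^3 + 58*o^2 - 6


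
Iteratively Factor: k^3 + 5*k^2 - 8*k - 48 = (k - 3)*(k^2 + 8*k + 16) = (k - 3)*(k + 4)*(k + 4)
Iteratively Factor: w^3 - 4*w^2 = (w - 4)*(w^2) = w*(w - 4)*(w)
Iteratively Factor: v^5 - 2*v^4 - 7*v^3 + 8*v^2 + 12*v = (v)*(v^4 - 2*v^3 - 7*v^2 + 8*v + 12) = v*(v - 3)*(v^3 + v^2 - 4*v - 4) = v*(v - 3)*(v + 2)*(v^2 - v - 2) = v*(v - 3)*(v + 1)*(v + 2)*(v - 2)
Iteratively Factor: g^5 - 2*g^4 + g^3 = (g - 1)*(g^4 - g^3) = (g - 1)^2*(g^3) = g*(g - 1)^2*(g^2) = g^2*(g - 1)^2*(g)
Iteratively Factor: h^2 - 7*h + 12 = (h - 3)*(h - 4)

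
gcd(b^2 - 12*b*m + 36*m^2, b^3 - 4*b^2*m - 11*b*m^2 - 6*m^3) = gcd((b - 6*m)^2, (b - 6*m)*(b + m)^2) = b - 6*m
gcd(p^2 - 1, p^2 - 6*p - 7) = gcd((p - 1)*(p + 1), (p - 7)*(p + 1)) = p + 1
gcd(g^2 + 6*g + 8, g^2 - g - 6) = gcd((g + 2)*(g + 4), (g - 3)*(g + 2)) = g + 2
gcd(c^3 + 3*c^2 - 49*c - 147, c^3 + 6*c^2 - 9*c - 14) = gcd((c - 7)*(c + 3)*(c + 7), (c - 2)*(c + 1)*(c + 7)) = c + 7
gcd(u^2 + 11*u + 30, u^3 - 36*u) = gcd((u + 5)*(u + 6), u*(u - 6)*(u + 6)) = u + 6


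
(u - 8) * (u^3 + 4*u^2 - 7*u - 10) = u^4 - 4*u^3 - 39*u^2 + 46*u + 80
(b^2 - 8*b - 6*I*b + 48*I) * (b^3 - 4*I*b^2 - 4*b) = b^5 - 8*b^4 - 10*I*b^4 - 28*b^3 + 80*I*b^3 + 224*b^2 + 24*I*b^2 - 192*I*b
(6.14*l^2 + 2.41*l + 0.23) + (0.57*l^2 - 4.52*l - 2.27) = 6.71*l^2 - 2.11*l - 2.04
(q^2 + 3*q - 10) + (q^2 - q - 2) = 2*q^2 + 2*q - 12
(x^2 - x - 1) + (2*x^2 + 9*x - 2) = 3*x^2 + 8*x - 3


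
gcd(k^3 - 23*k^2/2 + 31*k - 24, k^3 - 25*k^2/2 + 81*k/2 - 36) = k^2 - 19*k/2 + 12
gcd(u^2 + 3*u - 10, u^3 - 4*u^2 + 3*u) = 1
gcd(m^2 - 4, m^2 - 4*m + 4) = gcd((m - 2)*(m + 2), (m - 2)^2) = m - 2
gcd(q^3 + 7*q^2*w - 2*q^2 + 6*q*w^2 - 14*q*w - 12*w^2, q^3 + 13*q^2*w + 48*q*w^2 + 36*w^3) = q^2 + 7*q*w + 6*w^2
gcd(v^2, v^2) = v^2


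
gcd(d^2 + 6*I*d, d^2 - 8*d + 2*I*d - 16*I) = 1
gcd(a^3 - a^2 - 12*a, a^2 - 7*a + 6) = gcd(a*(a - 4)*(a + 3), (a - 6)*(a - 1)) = 1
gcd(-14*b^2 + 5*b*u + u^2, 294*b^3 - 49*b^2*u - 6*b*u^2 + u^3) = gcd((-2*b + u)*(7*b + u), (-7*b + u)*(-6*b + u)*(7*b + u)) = 7*b + u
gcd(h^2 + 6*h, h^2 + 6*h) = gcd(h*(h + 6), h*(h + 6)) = h^2 + 6*h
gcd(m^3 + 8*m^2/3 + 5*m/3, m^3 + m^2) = m^2 + m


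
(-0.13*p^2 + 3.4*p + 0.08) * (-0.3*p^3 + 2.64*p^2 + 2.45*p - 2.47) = 0.039*p^5 - 1.3632*p^4 + 8.6335*p^3 + 8.8623*p^2 - 8.202*p - 0.1976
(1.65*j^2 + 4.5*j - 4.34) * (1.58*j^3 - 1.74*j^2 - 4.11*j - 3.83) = 2.607*j^5 + 4.239*j^4 - 21.4687*j^3 - 17.2629*j^2 + 0.602400000000003*j + 16.6222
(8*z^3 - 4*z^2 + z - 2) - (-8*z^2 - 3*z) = 8*z^3 + 4*z^2 + 4*z - 2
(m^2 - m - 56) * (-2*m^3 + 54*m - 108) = -2*m^5 + 2*m^4 + 166*m^3 - 162*m^2 - 2916*m + 6048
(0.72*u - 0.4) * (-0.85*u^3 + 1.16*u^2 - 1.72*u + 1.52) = -0.612*u^4 + 1.1752*u^3 - 1.7024*u^2 + 1.7824*u - 0.608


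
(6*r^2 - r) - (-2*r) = 6*r^2 + r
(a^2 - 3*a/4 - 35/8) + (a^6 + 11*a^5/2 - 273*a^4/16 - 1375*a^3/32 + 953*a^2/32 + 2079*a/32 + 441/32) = a^6 + 11*a^5/2 - 273*a^4/16 - 1375*a^3/32 + 985*a^2/32 + 2055*a/32 + 301/32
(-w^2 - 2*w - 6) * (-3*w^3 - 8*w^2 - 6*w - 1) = 3*w^5 + 14*w^4 + 40*w^3 + 61*w^2 + 38*w + 6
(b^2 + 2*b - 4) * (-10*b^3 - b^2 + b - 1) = -10*b^5 - 21*b^4 + 39*b^3 + 5*b^2 - 6*b + 4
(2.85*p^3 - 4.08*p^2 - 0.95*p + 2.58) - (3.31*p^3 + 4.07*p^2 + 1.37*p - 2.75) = -0.46*p^3 - 8.15*p^2 - 2.32*p + 5.33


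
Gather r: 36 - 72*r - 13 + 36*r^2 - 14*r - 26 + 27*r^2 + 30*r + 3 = 63*r^2 - 56*r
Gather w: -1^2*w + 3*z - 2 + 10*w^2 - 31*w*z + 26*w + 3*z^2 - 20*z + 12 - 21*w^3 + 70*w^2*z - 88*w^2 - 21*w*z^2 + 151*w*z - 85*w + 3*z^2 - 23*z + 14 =-21*w^3 + w^2*(70*z - 78) + w*(-21*z^2 + 120*z - 60) + 6*z^2 - 40*z + 24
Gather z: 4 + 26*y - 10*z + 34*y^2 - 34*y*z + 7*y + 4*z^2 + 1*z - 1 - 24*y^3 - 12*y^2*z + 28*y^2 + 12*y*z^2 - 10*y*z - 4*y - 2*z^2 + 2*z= -24*y^3 + 62*y^2 + 29*y + z^2*(12*y + 2) + z*(-12*y^2 - 44*y - 7) + 3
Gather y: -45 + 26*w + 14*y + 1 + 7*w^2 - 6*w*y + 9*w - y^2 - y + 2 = 7*w^2 + 35*w - y^2 + y*(13 - 6*w) - 42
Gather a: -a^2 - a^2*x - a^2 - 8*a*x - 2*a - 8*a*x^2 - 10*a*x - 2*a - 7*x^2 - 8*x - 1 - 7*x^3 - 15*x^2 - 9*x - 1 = a^2*(-x - 2) + a*(-8*x^2 - 18*x - 4) - 7*x^3 - 22*x^2 - 17*x - 2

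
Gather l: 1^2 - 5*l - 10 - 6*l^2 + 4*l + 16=-6*l^2 - l + 7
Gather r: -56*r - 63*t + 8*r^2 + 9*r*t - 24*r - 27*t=8*r^2 + r*(9*t - 80) - 90*t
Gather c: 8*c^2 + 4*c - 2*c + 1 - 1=8*c^2 + 2*c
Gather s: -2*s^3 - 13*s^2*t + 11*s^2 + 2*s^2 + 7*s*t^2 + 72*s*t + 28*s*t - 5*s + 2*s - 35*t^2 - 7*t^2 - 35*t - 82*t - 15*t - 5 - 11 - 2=-2*s^3 + s^2*(13 - 13*t) + s*(7*t^2 + 100*t - 3) - 42*t^2 - 132*t - 18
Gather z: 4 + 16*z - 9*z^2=-9*z^2 + 16*z + 4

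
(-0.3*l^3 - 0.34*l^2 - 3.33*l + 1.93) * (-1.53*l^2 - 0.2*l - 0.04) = 0.459*l^5 + 0.5802*l^4 + 5.1749*l^3 - 2.2733*l^2 - 0.2528*l - 0.0772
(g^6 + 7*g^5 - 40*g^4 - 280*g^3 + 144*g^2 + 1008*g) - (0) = g^6 + 7*g^5 - 40*g^4 - 280*g^3 + 144*g^2 + 1008*g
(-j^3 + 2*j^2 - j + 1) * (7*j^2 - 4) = -7*j^5 + 14*j^4 - 3*j^3 - j^2 + 4*j - 4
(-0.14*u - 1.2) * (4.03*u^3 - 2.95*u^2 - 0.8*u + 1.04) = -0.5642*u^4 - 4.423*u^3 + 3.652*u^2 + 0.8144*u - 1.248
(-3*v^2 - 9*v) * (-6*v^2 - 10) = 18*v^4 + 54*v^3 + 30*v^2 + 90*v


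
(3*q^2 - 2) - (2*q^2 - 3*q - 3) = q^2 + 3*q + 1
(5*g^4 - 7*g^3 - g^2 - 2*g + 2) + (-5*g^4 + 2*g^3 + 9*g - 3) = -5*g^3 - g^2 + 7*g - 1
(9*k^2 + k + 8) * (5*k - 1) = 45*k^3 - 4*k^2 + 39*k - 8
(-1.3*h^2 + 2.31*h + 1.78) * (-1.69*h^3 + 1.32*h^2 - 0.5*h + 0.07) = 2.197*h^5 - 5.6199*h^4 + 0.691*h^3 + 1.1036*h^2 - 0.7283*h + 0.1246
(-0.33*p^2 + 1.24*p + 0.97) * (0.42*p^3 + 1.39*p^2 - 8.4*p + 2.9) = -0.1386*p^5 + 0.0620999999999999*p^4 + 4.903*p^3 - 10.0247*p^2 - 4.552*p + 2.813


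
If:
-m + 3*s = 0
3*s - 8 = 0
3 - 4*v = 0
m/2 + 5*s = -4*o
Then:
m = 8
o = -13/3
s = 8/3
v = 3/4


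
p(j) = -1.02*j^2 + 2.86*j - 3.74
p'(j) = 2.86 - 2.04*j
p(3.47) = -6.10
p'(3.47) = -4.22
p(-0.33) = -4.79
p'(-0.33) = 3.53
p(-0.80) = -6.68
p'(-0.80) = 4.49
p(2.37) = -2.69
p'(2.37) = -1.97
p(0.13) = -3.39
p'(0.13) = 2.59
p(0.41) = -2.74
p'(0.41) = 2.02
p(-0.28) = -4.62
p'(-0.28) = 3.43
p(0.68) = -2.27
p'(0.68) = 1.47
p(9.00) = -60.62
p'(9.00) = -15.50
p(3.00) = -4.34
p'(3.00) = -3.26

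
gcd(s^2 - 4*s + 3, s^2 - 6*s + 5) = s - 1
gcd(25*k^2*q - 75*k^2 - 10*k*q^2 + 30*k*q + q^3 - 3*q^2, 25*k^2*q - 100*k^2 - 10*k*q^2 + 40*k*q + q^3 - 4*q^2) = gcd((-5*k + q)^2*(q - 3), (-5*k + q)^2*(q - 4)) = 25*k^2 - 10*k*q + q^2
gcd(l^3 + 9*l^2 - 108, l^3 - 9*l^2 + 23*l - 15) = l - 3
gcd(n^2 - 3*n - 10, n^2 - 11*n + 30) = n - 5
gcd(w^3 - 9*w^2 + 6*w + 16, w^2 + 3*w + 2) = w + 1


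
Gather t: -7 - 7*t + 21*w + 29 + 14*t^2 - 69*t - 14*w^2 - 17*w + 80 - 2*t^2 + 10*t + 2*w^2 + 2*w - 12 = 12*t^2 - 66*t - 12*w^2 + 6*w + 90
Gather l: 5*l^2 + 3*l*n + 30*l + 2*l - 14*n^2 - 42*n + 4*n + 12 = 5*l^2 + l*(3*n + 32) - 14*n^2 - 38*n + 12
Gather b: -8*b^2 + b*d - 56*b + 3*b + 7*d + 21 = -8*b^2 + b*(d - 53) + 7*d + 21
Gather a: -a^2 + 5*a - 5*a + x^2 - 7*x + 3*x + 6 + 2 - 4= -a^2 + x^2 - 4*x + 4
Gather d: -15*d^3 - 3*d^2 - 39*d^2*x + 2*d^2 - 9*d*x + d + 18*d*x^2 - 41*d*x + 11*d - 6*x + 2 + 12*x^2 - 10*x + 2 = -15*d^3 + d^2*(-39*x - 1) + d*(18*x^2 - 50*x + 12) + 12*x^2 - 16*x + 4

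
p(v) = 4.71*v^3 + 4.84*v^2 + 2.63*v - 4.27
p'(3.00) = 158.84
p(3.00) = 174.35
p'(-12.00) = 1921.19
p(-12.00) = -7477.75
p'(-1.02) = 7.46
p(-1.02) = -6.92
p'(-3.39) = 132.20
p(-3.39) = -141.06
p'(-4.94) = 299.63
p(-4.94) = -466.96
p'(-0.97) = 6.54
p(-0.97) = -6.57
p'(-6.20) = 485.77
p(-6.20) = -957.05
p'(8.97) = 1226.37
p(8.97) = 3808.12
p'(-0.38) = 0.99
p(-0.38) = -4.83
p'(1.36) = 41.93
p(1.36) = 20.11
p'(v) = 14.13*v^2 + 9.68*v + 2.63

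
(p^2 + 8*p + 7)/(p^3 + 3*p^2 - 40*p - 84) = (p + 1)/(p^2 - 4*p - 12)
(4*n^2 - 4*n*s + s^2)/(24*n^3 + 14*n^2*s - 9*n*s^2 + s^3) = (4*n^2 - 4*n*s + s^2)/(24*n^3 + 14*n^2*s - 9*n*s^2 + s^3)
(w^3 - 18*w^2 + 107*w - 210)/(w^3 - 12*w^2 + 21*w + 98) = (w^2 - 11*w + 30)/(w^2 - 5*w - 14)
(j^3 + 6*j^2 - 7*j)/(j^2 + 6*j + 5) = j*(j^2 + 6*j - 7)/(j^2 + 6*j + 5)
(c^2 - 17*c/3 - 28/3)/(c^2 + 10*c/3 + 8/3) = (c - 7)/(c + 2)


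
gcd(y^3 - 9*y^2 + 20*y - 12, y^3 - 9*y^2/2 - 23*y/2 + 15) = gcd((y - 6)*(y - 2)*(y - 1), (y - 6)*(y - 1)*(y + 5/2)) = y^2 - 7*y + 6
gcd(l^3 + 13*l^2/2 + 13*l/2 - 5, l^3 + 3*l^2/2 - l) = l^2 + 3*l/2 - 1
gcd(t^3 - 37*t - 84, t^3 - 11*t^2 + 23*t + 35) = t - 7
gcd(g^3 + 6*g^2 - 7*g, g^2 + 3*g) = g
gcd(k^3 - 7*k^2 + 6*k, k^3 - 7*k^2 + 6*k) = k^3 - 7*k^2 + 6*k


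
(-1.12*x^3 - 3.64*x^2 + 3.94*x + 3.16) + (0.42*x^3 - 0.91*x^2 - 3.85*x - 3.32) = -0.7*x^3 - 4.55*x^2 + 0.0899999999999999*x - 0.16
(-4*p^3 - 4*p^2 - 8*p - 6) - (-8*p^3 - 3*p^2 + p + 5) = 4*p^3 - p^2 - 9*p - 11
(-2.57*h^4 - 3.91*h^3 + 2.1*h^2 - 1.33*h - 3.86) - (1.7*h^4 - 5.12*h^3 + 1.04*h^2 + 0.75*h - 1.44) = -4.27*h^4 + 1.21*h^3 + 1.06*h^2 - 2.08*h - 2.42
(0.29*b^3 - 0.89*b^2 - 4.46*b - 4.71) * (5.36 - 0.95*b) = -0.2755*b^4 + 2.3999*b^3 - 0.5334*b^2 - 19.4311*b - 25.2456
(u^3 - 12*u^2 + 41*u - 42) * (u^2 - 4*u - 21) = u^5 - 16*u^4 + 68*u^3 + 46*u^2 - 693*u + 882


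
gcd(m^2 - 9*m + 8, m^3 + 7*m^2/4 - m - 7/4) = m - 1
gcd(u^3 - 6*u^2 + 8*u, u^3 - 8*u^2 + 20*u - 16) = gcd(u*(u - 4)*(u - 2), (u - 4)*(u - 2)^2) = u^2 - 6*u + 8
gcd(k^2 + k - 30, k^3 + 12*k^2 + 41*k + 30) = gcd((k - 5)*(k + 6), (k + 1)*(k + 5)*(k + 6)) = k + 6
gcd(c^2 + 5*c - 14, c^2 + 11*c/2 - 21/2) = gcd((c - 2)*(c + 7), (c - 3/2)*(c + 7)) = c + 7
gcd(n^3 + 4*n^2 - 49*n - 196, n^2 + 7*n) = n + 7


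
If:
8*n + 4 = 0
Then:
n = -1/2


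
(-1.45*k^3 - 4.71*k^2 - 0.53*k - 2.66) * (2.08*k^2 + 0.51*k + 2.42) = -3.016*k^5 - 10.5363*k^4 - 7.0135*k^3 - 17.2013*k^2 - 2.6392*k - 6.4372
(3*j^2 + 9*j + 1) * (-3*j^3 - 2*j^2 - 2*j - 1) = -9*j^5 - 33*j^4 - 27*j^3 - 23*j^2 - 11*j - 1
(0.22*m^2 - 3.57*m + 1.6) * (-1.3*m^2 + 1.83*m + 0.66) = -0.286*m^4 + 5.0436*m^3 - 8.4679*m^2 + 0.571800000000001*m + 1.056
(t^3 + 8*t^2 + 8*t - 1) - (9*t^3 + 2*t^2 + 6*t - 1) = -8*t^3 + 6*t^2 + 2*t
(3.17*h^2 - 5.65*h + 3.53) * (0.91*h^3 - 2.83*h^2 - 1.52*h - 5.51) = 2.8847*h^5 - 14.1126*h^4 + 14.3834*h^3 - 18.8686*h^2 + 25.7659*h - 19.4503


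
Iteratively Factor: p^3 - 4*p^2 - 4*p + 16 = (p + 2)*(p^2 - 6*p + 8) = (p - 4)*(p + 2)*(p - 2)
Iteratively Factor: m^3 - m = (m + 1)*(m^2 - m) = m*(m + 1)*(m - 1)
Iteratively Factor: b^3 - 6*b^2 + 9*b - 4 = (b - 1)*(b^2 - 5*b + 4) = (b - 4)*(b - 1)*(b - 1)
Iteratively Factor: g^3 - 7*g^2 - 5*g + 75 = (g - 5)*(g^2 - 2*g - 15) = (g - 5)^2*(g + 3)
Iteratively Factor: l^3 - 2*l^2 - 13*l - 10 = (l + 2)*(l^2 - 4*l - 5) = (l - 5)*(l + 2)*(l + 1)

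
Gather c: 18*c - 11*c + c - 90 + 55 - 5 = 8*c - 40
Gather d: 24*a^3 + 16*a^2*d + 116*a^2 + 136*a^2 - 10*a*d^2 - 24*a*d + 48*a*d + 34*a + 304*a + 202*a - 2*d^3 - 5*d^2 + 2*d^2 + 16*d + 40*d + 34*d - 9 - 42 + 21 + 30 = 24*a^3 + 252*a^2 + 540*a - 2*d^3 + d^2*(-10*a - 3) + d*(16*a^2 + 24*a + 90)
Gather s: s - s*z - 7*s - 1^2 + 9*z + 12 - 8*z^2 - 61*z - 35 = s*(-z - 6) - 8*z^2 - 52*z - 24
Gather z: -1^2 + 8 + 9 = 16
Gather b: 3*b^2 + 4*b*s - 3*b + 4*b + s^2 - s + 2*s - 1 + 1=3*b^2 + b*(4*s + 1) + s^2 + s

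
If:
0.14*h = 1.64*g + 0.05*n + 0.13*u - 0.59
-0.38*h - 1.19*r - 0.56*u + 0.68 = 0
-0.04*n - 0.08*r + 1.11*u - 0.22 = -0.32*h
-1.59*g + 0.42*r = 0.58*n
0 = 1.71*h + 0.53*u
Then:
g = 0.35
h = -0.07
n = -0.62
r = 0.49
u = 0.23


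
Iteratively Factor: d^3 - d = (d - 1)*(d^2 + d) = d*(d - 1)*(d + 1)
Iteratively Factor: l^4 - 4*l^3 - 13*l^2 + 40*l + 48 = (l - 4)*(l^3 - 13*l - 12) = (l - 4)^2*(l^2 + 4*l + 3) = (l - 4)^2*(l + 1)*(l + 3)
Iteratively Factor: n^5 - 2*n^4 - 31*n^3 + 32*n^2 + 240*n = (n + 4)*(n^4 - 6*n^3 - 7*n^2 + 60*n) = (n - 5)*(n + 4)*(n^3 - n^2 - 12*n) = (n - 5)*(n + 3)*(n + 4)*(n^2 - 4*n) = (n - 5)*(n - 4)*(n + 3)*(n + 4)*(n)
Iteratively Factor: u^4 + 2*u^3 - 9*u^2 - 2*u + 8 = (u + 1)*(u^3 + u^2 - 10*u + 8) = (u - 2)*(u + 1)*(u^2 + 3*u - 4) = (u - 2)*(u - 1)*(u + 1)*(u + 4)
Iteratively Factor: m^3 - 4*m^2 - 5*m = (m)*(m^2 - 4*m - 5) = m*(m + 1)*(m - 5)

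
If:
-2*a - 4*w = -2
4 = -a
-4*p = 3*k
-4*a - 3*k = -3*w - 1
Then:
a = -4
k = 49/6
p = -49/8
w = 5/2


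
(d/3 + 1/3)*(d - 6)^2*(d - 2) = d^4/3 - 13*d^3/3 + 46*d^2/3 - 4*d - 24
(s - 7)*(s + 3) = s^2 - 4*s - 21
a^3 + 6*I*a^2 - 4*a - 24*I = (a - 2)*(a + 2)*(a + 6*I)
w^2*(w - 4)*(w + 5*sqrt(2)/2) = w^4 - 4*w^3 + 5*sqrt(2)*w^3/2 - 10*sqrt(2)*w^2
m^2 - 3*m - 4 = (m - 4)*(m + 1)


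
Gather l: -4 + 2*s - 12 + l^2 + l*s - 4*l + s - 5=l^2 + l*(s - 4) + 3*s - 21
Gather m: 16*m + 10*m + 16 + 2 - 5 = 26*m + 13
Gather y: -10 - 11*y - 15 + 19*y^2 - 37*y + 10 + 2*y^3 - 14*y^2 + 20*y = 2*y^3 + 5*y^2 - 28*y - 15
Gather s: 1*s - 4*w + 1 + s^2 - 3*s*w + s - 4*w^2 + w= s^2 + s*(2 - 3*w) - 4*w^2 - 3*w + 1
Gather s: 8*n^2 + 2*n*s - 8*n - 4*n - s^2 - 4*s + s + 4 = 8*n^2 - 12*n - s^2 + s*(2*n - 3) + 4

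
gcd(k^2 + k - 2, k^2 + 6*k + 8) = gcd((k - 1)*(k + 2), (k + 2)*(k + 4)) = k + 2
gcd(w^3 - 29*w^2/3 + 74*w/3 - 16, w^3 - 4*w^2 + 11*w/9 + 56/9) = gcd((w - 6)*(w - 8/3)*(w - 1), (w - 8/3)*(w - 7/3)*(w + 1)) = w - 8/3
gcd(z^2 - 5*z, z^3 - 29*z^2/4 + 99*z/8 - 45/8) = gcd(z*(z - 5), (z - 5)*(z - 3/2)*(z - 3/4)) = z - 5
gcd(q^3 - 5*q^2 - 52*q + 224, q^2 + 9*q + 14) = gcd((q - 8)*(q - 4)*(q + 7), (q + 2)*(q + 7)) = q + 7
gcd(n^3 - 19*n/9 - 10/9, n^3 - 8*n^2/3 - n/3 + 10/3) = n^2 - 2*n/3 - 5/3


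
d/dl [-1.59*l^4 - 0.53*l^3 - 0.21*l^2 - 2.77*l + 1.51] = -6.36*l^3 - 1.59*l^2 - 0.42*l - 2.77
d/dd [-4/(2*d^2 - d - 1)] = 4*(4*d - 1)/(-2*d^2 + d + 1)^2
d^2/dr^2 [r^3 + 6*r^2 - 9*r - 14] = 6*r + 12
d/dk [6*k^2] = 12*k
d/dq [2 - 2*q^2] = -4*q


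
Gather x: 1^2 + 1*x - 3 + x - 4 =2*x - 6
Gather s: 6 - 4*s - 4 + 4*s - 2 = 0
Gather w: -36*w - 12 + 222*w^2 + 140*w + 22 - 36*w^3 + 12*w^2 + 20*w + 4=-36*w^3 + 234*w^2 + 124*w + 14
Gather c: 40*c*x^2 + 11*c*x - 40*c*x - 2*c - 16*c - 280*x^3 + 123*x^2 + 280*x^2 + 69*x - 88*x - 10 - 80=c*(40*x^2 - 29*x - 18) - 280*x^3 + 403*x^2 - 19*x - 90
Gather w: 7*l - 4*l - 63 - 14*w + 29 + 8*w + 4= 3*l - 6*w - 30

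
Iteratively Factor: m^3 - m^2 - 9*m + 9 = (m - 3)*(m^2 + 2*m - 3) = (m - 3)*(m + 3)*(m - 1)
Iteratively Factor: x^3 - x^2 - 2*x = (x)*(x^2 - x - 2) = x*(x + 1)*(x - 2)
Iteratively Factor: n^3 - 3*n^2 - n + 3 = (n - 3)*(n^2 - 1) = (n - 3)*(n - 1)*(n + 1)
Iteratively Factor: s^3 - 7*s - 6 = (s - 3)*(s^2 + 3*s + 2) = (s - 3)*(s + 2)*(s + 1)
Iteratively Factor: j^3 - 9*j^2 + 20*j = (j - 4)*(j^2 - 5*j) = (j - 5)*(j - 4)*(j)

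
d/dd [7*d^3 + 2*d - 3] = 21*d^2 + 2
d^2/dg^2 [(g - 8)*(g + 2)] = 2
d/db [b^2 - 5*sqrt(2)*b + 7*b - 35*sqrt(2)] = 2*b - 5*sqrt(2) + 7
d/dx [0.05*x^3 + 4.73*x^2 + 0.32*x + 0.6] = 0.15*x^2 + 9.46*x + 0.32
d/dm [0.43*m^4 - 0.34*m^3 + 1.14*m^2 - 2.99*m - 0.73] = 1.72*m^3 - 1.02*m^2 + 2.28*m - 2.99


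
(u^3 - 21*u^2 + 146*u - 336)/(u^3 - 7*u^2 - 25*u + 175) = (u^2 - 14*u + 48)/(u^2 - 25)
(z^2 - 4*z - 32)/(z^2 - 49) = (z^2 - 4*z - 32)/(z^2 - 49)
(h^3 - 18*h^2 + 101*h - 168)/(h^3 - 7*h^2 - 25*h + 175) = (h^2 - 11*h + 24)/(h^2 - 25)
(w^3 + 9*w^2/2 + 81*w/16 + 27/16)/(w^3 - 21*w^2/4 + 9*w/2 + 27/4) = (4*w^2 + 15*w + 9)/(4*(w^2 - 6*w + 9))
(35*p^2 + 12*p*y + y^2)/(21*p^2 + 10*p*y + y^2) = (5*p + y)/(3*p + y)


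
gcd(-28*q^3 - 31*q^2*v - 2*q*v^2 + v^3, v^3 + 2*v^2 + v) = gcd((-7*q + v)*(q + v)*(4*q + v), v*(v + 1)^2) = 1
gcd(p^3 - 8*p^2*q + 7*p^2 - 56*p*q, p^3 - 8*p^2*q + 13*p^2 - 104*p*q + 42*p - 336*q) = p^2 - 8*p*q + 7*p - 56*q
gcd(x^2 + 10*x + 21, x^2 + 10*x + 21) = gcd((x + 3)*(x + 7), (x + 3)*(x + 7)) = x^2 + 10*x + 21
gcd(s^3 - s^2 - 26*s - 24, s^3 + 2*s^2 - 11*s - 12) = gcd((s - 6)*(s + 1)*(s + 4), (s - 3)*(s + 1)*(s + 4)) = s^2 + 5*s + 4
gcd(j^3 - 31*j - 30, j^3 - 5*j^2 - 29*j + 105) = j + 5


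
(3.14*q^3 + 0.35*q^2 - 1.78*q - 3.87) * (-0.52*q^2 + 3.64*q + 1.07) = -1.6328*q^5 + 11.2476*q^4 + 5.5594*q^3 - 4.0923*q^2 - 15.9914*q - 4.1409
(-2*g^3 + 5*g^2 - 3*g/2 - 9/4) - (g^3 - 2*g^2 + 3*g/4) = -3*g^3 + 7*g^2 - 9*g/4 - 9/4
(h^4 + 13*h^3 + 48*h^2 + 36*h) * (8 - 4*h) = -4*h^5 - 44*h^4 - 88*h^3 + 240*h^2 + 288*h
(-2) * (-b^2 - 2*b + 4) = 2*b^2 + 4*b - 8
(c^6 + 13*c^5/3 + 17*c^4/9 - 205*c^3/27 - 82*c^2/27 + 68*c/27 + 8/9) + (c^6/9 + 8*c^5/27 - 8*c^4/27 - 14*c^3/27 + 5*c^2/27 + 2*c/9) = 10*c^6/9 + 125*c^5/27 + 43*c^4/27 - 73*c^3/9 - 77*c^2/27 + 74*c/27 + 8/9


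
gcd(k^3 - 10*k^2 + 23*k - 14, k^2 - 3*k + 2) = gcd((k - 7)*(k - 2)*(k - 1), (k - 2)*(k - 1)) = k^2 - 3*k + 2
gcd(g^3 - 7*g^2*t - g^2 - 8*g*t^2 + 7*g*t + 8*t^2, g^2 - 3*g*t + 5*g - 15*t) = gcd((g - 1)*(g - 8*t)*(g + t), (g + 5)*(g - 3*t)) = 1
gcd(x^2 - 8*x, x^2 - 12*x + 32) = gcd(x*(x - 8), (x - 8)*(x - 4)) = x - 8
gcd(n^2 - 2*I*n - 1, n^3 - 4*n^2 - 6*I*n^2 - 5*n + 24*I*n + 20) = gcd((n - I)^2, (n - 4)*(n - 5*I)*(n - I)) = n - I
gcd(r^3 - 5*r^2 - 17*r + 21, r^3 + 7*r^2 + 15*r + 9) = r + 3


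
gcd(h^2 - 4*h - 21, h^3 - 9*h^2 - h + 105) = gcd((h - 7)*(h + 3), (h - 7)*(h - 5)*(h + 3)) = h^2 - 4*h - 21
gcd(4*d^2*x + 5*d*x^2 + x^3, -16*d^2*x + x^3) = 4*d*x + x^2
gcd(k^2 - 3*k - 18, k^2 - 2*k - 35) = 1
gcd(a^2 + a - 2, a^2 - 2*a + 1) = a - 1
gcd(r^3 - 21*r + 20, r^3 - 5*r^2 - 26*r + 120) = r^2 + r - 20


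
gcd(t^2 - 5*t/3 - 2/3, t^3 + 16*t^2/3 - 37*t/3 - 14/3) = t^2 - 5*t/3 - 2/3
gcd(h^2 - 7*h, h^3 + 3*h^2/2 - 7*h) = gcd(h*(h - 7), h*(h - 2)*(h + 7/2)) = h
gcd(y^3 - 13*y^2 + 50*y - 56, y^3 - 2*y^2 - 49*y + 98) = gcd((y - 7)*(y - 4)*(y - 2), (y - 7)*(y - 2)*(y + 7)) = y^2 - 9*y + 14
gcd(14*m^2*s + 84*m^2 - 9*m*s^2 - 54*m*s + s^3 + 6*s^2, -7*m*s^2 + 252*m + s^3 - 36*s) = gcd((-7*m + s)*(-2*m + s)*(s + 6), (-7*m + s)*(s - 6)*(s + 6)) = -7*m*s - 42*m + s^2 + 6*s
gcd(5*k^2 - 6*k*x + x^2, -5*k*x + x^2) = -5*k + x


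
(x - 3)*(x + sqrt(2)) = x^2 - 3*x + sqrt(2)*x - 3*sqrt(2)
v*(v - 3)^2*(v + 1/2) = v^4 - 11*v^3/2 + 6*v^2 + 9*v/2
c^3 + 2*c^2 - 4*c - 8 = (c - 2)*(c + 2)^2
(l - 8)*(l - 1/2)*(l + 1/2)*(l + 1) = l^4 - 7*l^3 - 33*l^2/4 + 7*l/4 + 2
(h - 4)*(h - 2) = h^2 - 6*h + 8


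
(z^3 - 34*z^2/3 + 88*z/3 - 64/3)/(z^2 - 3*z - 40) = (3*z^2 - 10*z + 8)/(3*(z + 5))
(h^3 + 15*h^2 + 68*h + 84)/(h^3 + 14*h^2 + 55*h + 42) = (h + 2)/(h + 1)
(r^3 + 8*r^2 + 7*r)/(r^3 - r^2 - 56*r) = (r + 1)/(r - 8)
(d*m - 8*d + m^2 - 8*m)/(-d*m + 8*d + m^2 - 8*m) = (-d - m)/(d - m)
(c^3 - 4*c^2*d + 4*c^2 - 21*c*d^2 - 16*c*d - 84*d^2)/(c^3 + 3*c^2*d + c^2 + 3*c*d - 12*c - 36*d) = (c - 7*d)/(c - 3)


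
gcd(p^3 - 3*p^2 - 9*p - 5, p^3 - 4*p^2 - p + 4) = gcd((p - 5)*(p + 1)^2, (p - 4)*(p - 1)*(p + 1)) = p + 1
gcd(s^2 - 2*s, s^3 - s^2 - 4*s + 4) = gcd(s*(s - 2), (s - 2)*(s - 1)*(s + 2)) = s - 2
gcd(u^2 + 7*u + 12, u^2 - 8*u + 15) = 1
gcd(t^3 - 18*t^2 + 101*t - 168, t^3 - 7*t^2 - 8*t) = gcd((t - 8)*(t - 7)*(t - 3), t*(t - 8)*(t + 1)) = t - 8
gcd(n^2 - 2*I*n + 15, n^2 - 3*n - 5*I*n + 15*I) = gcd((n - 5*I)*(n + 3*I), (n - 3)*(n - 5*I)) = n - 5*I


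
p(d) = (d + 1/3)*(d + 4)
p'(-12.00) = -19.67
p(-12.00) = 93.33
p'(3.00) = 10.33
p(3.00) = 23.33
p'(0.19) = 4.71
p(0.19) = 2.19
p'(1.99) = 8.31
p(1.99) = 13.92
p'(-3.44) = -2.55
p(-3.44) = -1.74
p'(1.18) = 6.69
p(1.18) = 7.84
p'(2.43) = 9.19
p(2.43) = 17.77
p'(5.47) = 15.27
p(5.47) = 54.96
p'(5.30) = 14.93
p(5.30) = 52.39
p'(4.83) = 13.99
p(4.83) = 45.59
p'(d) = 2*d + 13/3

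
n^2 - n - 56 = (n - 8)*(n + 7)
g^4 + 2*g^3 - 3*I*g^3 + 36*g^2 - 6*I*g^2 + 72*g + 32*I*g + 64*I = (g + 2)*(g - 8*I)*(g + I)*(g + 4*I)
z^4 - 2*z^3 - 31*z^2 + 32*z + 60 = (z - 6)*(z - 2)*(z + 1)*(z + 5)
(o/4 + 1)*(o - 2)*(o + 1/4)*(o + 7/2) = o^4/4 + 23*o^3/16 + 3*o^2/32 - 113*o/16 - 7/4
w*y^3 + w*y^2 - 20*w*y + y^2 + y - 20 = (y - 4)*(y + 5)*(w*y + 1)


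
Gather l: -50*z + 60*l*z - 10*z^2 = 60*l*z - 10*z^2 - 50*z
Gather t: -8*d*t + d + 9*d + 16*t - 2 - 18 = 10*d + t*(16 - 8*d) - 20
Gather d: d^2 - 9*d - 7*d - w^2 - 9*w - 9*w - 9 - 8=d^2 - 16*d - w^2 - 18*w - 17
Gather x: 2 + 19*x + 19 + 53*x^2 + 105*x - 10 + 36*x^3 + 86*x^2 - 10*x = 36*x^3 + 139*x^2 + 114*x + 11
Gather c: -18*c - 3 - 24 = -18*c - 27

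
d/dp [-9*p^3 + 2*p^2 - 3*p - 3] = -27*p^2 + 4*p - 3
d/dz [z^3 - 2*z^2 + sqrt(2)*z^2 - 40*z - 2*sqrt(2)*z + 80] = 3*z^2 - 4*z + 2*sqrt(2)*z - 40 - 2*sqrt(2)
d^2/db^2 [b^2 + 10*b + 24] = 2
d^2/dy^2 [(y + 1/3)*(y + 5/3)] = 2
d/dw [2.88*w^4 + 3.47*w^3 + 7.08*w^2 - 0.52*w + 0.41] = 11.52*w^3 + 10.41*w^2 + 14.16*w - 0.52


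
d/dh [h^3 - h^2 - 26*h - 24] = 3*h^2 - 2*h - 26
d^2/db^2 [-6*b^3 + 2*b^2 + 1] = 4 - 36*b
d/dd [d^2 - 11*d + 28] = 2*d - 11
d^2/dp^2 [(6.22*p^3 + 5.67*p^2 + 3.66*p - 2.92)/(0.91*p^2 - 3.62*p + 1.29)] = (-2.8421709430404e-14*p^4 + 191.83334*p^3 - 228.721326*p^2 + 94.039752*p - 16.62029)/(0.753571*p^6 - 8.993166*p^5 + 38.979759*p^4 - 72.935036*p^3 + 55.257021*p^2 - 18.072126*p + 2.146689)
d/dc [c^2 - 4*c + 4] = 2*c - 4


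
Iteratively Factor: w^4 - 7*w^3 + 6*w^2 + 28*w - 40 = (w - 2)*(w^3 - 5*w^2 - 4*w + 20) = (w - 2)*(w + 2)*(w^2 - 7*w + 10) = (w - 5)*(w - 2)*(w + 2)*(w - 2)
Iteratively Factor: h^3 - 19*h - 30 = (h + 3)*(h^2 - 3*h - 10) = (h + 2)*(h + 3)*(h - 5)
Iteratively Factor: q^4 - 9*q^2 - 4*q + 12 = (q - 1)*(q^3 + q^2 - 8*q - 12) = (q - 1)*(q + 2)*(q^2 - q - 6) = (q - 3)*(q - 1)*(q + 2)*(q + 2)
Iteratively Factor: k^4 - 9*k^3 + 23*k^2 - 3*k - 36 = (k - 3)*(k^3 - 6*k^2 + 5*k + 12) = (k - 3)^2*(k^2 - 3*k - 4) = (k - 4)*(k - 3)^2*(k + 1)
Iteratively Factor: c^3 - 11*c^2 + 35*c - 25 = (c - 1)*(c^2 - 10*c + 25) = (c - 5)*(c - 1)*(c - 5)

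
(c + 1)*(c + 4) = c^2 + 5*c + 4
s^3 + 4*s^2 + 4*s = s*(s + 2)^2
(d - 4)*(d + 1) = d^2 - 3*d - 4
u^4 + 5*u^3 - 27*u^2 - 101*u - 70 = (u - 5)*(u + 1)*(u + 2)*(u + 7)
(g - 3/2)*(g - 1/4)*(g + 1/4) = g^3 - 3*g^2/2 - g/16 + 3/32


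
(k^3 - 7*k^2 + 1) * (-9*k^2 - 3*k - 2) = -9*k^5 + 60*k^4 + 19*k^3 + 5*k^2 - 3*k - 2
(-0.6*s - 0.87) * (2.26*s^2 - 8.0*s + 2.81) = -1.356*s^3 + 2.8338*s^2 + 5.274*s - 2.4447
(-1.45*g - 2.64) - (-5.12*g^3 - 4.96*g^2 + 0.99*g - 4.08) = 5.12*g^3 + 4.96*g^2 - 2.44*g + 1.44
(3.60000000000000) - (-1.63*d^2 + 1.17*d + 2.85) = 1.63*d^2 - 1.17*d + 0.75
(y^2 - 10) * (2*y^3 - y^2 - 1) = 2*y^5 - y^4 - 20*y^3 + 9*y^2 + 10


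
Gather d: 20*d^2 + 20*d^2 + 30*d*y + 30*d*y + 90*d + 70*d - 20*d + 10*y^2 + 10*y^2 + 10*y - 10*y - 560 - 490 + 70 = 40*d^2 + d*(60*y + 140) + 20*y^2 - 980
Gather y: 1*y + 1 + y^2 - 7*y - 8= y^2 - 6*y - 7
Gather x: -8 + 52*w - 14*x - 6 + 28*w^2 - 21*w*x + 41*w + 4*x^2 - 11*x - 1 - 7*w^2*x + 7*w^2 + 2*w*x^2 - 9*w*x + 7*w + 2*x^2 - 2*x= 35*w^2 + 100*w + x^2*(2*w + 6) + x*(-7*w^2 - 30*w - 27) - 15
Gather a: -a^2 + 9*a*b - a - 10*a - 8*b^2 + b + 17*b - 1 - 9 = -a^2 + a*(9*b - 11) - 8*b^2 + 18*b - 10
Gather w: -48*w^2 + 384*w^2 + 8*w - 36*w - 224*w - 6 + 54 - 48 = 336*w^2 - 252*w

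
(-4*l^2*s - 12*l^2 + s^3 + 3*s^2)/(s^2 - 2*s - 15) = (-4*l^2 + s^2)/(s - 5)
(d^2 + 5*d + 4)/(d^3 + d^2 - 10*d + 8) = (d + 1)/(d^2 - 3*d + 2)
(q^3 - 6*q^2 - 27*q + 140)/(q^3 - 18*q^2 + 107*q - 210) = (q^2 + q - 20)/(q^2 - 11*q + 30)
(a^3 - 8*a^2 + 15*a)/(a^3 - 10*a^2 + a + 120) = a*(a - 3)/(a^2 - 5*a - 24)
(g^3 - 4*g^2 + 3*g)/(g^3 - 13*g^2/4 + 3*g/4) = 4*(g - 1)/(4*g - 1)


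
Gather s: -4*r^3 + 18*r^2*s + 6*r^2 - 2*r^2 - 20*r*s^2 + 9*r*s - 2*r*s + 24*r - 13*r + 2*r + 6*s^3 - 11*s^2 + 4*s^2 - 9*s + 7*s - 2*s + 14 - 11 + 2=-4*r^3 + 4*r^2 + 13*r + 6*s^3 + s^2*(-20*r - 7) + s*(18*r^2 + 7*r - 4) + 5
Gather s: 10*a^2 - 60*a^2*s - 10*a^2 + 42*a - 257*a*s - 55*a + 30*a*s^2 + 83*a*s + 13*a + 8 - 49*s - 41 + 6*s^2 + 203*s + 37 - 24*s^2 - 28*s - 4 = s^2*(30*a - 18) + s*(-60*a^2 - 174*a + 126)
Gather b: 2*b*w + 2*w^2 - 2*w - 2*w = 2*b*w + 2*w^2 - 4*w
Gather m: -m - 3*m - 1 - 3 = -4*m - 4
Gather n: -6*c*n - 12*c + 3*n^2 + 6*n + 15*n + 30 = -12*c + 3*n^2 + n*(21 - 6*c) + 30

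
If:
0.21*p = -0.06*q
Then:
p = -0.285714285714286*q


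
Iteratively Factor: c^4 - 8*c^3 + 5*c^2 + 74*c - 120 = (c + 3)*(c^3 - 11*c^2 + 38*c - 40) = (c - 5)*(c + 3)*(c^2 - 6*c + 8) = (c - 5)*(c - 4)*(c + 3)*(c - 2)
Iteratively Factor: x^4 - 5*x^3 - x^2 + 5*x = (x - 1)*(x^3 - 4*x^2 - 5*x) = x*(x - 1)*(x^2 - 4*x - 5) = x*(x - 1)*(x + 1)*(x - 5)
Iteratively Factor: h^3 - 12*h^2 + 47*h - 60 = (h - 4)*(h^2 - 8*h + 15) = (h - 5)*(h - 4)*(h - 3)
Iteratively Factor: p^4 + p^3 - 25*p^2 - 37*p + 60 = (p + 4)*(p^3 - 3*p^2 - 13*p + 15) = (p - 1)*(p + 4)*(p^2 - 2*p - 15) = (p - 5)*(p - 1)*(p + 4)*(p + 3)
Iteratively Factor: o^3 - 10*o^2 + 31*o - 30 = (o - 2)*(o^2 - 8*o + 15) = (o - 3)*(o - 2)*(o - 5)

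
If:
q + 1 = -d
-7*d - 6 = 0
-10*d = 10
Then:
No Solution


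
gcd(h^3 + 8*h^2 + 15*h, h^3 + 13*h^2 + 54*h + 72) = h + 3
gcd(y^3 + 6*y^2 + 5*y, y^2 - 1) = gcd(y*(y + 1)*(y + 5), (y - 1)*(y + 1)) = y + 1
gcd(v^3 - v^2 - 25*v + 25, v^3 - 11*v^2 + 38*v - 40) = v - 5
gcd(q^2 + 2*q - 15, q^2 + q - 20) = q + 5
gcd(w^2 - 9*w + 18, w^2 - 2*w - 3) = w - 3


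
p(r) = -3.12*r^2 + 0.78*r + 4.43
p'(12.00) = -74.10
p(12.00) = -435.49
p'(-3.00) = 19.50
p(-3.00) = -25.99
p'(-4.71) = 30.17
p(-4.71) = -68.46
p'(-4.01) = 25.80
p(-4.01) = -48.87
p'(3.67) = -22.12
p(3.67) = -34.73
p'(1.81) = -10.51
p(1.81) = -4.38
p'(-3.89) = 25.05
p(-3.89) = -45.82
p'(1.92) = -11.20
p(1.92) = -5.57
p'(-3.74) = 24.12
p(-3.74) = -42.13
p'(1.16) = -6.46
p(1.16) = 1.14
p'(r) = 0.78 - 6.24*r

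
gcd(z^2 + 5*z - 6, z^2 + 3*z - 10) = 1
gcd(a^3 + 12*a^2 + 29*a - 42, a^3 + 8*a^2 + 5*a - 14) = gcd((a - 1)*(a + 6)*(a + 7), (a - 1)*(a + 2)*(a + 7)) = a^2 + 6*a - 7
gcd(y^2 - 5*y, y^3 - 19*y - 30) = y - 5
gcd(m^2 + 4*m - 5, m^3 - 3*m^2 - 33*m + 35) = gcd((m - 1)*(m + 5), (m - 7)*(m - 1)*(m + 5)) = m^2 + 4*m - 5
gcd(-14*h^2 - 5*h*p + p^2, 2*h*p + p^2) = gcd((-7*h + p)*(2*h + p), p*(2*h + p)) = 2*h + p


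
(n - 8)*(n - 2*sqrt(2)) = n^2 - 8*n - 2*sqrt(2)*n + 16*sqrt(2)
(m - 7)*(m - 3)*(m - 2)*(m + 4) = m^4 - 8*m^3 - 7*m^2 + 122*m - 168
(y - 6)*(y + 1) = y^2 - 5*y - 6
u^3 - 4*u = u*(u - 2)*(u + 2)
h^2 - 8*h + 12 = (h - 6)*(h - 2)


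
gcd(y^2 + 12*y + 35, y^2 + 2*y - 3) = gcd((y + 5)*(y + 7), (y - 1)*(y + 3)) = 1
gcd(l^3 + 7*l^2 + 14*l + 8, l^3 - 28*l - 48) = l^2 + 6*l + 8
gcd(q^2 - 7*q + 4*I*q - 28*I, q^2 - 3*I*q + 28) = q + 4*I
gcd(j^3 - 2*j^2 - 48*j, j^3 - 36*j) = j^2 + 6*j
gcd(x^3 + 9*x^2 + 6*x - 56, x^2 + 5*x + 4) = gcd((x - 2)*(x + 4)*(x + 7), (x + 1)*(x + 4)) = x + 4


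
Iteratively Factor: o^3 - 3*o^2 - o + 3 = (o - 1)*(o^2 - 2*o - 3) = (o - 3)*(o - 1)*(o + 1)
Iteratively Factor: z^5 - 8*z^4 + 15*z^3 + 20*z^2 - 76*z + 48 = (z - 2)*(z^4 - 6*z^3 + 3*z^2 + 26*z - 24) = (z - 3)*(z - 2)*(z^3 - 3*z^2 - 6*z + 8) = (z - 3)*(z - 2)*(z - 1)*(z^2 - 2*z - 8) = (z - 3)*(z - 2)*(z - 1)*(z + 2)*(z - 4)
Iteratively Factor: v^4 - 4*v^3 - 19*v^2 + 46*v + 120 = (v + 3)*(v^3 - 7*v^2 + 2*v + 40) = (v + 2)*(v + 3)*(v^2 - 9*v + 20) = (v - 4)*(v + 2)*(v + 3)*(v - 5)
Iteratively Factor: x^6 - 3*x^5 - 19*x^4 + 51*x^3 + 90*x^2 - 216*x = (x)*(x^5 - 3*x^4 - 19*x^3 + 51*x^2 + 90*x - 216) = x*(x - 4)*(x^4 + x^3 - 15*x^2 - 9*x + 54) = x*(x - 4)*(x + 3)*(x^3 - 2*x^2 - 9*x + 18) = x*(x - 4)*(x - 2)*(x + 3)*(x^2 - 9) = x*(x - 4)*(x - 2)*(x + 3)^2*(x - 3)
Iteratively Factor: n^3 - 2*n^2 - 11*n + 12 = (n - 1)*(n^2 - n - 12) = (n - 1)*(n + 3)*(n - 4)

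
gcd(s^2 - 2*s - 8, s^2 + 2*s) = s + 2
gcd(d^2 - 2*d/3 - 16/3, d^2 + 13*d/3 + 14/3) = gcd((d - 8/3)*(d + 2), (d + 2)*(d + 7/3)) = d + 2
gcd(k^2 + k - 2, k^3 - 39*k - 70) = k + 2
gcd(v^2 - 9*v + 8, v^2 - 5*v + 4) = v - 1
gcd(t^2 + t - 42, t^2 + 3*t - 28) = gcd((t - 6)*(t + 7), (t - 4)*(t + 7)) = t + 7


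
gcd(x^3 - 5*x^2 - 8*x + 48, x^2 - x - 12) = x^2 - x - 12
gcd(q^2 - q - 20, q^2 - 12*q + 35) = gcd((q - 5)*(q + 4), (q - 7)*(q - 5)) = q - 5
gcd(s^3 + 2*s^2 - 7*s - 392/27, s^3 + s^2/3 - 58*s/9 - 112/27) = s^2 - s/3 - 56/9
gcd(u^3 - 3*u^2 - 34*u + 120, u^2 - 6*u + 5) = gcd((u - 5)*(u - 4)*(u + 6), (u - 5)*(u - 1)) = u - 5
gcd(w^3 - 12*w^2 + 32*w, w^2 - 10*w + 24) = w - 4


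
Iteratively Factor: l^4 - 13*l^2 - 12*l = (l)*(l^3 - 13*l - 12) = l*(l + 3)*(l^2 - 3*l - 4) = l*(l + 1)*(l + 3)*(l - 4)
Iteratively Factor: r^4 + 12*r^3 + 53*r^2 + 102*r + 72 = (r + 3)*(r^3 + 9*r^2 + 26*r + 24) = (r + 3)^2*(r^2 + 6*r + 8) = (r + 2)*(r + 3)^2*(r + 4)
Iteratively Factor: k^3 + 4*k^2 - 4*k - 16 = (k + 4)*(k^2 - 4) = (k - 2)*(k + 4)*(k + 2)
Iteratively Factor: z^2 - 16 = (z - 4)*(z + 4)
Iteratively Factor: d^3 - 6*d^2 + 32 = (d + 2)*(d^2 - 8*d + 16) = (d - 4)*(d + 2)*(d - 4)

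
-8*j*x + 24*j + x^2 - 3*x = (-8*j + x)*(x - 3)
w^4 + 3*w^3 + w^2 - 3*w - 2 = (w - 1)*(w + 1)^2*(w + 2)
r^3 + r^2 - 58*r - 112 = (r - 8)*(r + 2)*(r + 7)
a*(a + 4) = a^2 + 4*a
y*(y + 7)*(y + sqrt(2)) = y^3 + sqrt(2)*y^2 + 7*y^2 + 7*sqrt(2)*y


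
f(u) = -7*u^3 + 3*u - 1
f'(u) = 3 - 21*u^2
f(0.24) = -0.38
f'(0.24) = 1.79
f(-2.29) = 76.19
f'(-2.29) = -107.13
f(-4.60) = 666.55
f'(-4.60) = -441.36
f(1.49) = -19.69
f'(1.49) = -43.62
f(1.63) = -26.43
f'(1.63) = -52.79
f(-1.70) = 28.29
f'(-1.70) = -57.69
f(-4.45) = 602.50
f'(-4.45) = -412.85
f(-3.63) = 322.94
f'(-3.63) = -273.71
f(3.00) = -181.00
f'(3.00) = -186.00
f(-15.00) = 23579.00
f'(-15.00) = -4722.00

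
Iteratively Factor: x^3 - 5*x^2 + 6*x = (x - 3)*(x^2 - 2*x) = x*(x - 3)*(x - 2)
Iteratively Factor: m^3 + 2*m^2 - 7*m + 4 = (m - 1)*(m^2 + 3*m - 4) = (m - 1)^2*(m + 4)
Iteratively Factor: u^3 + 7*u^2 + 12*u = (u)*(u^2 + 7*u + 12) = u*(u + 3)*(u + 4)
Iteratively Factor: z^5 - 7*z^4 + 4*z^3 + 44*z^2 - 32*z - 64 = (z - 2)*(z^4 - 5*z^3 - 6*z^2 + 32*z + 32) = (z - 2)*(z + 2)*(z^3 - 7*z^2 + 8*z + 16) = (z - 2)*(z + 1)*(z + 2)*(z^2 - 8*z + 16) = (z - 4)*(z - 2)*(z + 1)*(z + 2)*(z - 4)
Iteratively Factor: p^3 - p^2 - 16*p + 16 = (p - 1)*(p^2 - 16) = (p - 4)*(p - 1)*(p + 4)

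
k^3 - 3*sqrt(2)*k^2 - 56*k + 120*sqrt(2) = (k - 6*sqrt(2))*(k - 2*sqrt(2))*(k + 5*sqrt(2))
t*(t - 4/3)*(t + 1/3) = t^3 - t^2 - 4*t/9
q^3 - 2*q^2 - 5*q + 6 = (q - 3)*(q - 1)*(q + 2)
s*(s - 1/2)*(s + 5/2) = s^3 + 2*s^2 - 5*s/4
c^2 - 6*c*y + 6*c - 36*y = (c + 6)*(c - 6*y)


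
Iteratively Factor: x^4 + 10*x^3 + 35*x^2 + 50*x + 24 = (x + 3)*(x^3 + 7*x^2 + 14*x + 8) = (x + 3)*(x + 4)*(x^2 + 3*x + 2) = (x + 1)*(x + 3)*(x + 4)*(x + 2)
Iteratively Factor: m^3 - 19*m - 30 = (m + 2)*(m^2 - 2*m - 15) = (m - 5)*(m + 2)*(m + 3)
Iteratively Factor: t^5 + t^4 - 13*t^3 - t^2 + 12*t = (t + 1)*(t^4 - 13*t^2 + 12*t) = (t - 1)*(t + 1)*(t^3 + t^2 - 12*t) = t*(t - 1)*(t + 1)*(t^2 + t - 12) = t*(t - 1)*(t + 1)*(t + 4)*(t - 3)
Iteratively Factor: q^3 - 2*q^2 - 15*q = (q + 3)*(q^2 - 5*q) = (q - 5)*(q + 3)*(q)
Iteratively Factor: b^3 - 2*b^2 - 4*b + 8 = (b - 2)*(b^2 - 4) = (b - 2)^2*(b + 2)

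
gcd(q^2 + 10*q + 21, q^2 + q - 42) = q + 7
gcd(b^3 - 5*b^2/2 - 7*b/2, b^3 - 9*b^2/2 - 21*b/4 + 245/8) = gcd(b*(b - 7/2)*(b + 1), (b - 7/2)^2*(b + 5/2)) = b - 7/2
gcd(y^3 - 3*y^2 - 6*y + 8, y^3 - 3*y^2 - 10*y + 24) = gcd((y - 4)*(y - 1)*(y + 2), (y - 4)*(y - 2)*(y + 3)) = y - 4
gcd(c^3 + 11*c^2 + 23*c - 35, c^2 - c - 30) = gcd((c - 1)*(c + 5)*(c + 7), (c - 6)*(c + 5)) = c + 5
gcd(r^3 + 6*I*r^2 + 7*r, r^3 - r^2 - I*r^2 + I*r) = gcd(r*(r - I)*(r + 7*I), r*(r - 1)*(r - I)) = r^2 - I*r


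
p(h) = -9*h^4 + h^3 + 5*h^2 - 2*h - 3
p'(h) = -36*h^3 + 3*h^2 + 10*h - 2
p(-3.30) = -1045.22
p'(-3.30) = 1291.40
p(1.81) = -80.91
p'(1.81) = -187.54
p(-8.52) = -47665.77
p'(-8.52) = 22395.50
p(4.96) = -5215.04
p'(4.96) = -4271.46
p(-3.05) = -757.59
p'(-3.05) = 1016.82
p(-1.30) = -19.85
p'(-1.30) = 69.16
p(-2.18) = -188.51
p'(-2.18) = 363.43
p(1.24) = -17.16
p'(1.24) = -53.63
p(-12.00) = -187611.00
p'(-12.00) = 62518.00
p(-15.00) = -457848.00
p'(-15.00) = 122023.00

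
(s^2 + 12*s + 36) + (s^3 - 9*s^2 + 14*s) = s^3 - 8*s^2 + 26*s + 36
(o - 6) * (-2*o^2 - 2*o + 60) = -2*o^3 + 10*o^2 + 72*o - 360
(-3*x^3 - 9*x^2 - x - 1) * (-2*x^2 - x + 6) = 6*x^5 + 21*x^4 - 7*x^3 - 51*x^2 - 5*x - 6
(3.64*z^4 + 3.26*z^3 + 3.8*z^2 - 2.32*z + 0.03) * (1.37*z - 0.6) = 4.9868*z^5 + 2.2822*z^4 + 3.25*z^3 - 5.4584*z^2 + 1.4331*z - 0.018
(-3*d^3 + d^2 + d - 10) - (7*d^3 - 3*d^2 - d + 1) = -10*d^3 + 4*d^2 + 2*d - 11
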